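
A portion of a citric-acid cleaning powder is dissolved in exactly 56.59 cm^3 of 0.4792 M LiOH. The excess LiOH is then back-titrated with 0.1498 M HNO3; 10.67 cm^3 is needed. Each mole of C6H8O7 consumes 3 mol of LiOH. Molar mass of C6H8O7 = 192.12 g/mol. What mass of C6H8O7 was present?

1.63 g

Total n(LiOH) added = 0.4792 x 0.05659 = 0.02712 mol.
n(HNO3) used = 0.1498 x 0.01067 = 0.001598 mol, which equals the excess n(LiOH).
So n(LiOH) consumed by the sample = 0.02712 - 0.001598 = 0.02552 mol.
n(C6H8O7) = 0.02552 / 3 = 0.008507 mol.
mass = 0.008507 mol x 192.12 g/mol = 1.63 g.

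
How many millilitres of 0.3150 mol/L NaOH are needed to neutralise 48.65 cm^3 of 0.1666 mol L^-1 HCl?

25.7 mL

n(HCl) = 0.1666 mol/L x 0.04865 L = 0.008105 mol.
At equivalence n(NaOH) = n(HCl) = 0.008105 mol.
V(NaOH) = 0.008105 / 0.3150 = 0.02573 L = 25.7 mL.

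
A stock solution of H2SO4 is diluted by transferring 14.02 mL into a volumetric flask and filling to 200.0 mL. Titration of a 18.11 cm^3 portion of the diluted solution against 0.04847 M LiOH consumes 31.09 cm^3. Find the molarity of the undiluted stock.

0.594 M

n(LiOH) = 0.04847 x 0.03109 = 0.001507 mol.
n(H2SO4) in the aliquot = 0.001507 x 1/2 = 0.0007535 mol.
[diluted H2SO4] = 0.0007535 / 0.01811 = 0.04160 M.
Dilution factor = 200.0/14.02 = 14.27, so [stock] = 0.04160 x 14.27 = 0.594 M.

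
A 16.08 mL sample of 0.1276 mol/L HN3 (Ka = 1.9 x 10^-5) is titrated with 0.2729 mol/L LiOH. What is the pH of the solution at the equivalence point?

n(HN3) = 0.1276 x 0.01608 = 0.002052 mol; V(LiOH) at equivalence = 0.002052/0.2729 = 0.007519 L.
At equivalence all the acid is converted to N3-; total volume = 0.01608 + 0.007519 = 0.02360 L, so [N3-] = 0.002052/0.02360 = 0.08695 M.
Kb = Kw/Ka = 1.0e-14 / 1.9 x 10^-5 = 5.26e-10.
[OH^-] = sqrt(Kb x [N3-]) = sqrt(5.26e-10 x 0.08695) = 6.76e-6 M.
pOH = 5.17, so pH = 14.00 - 5.17 = 8.83.

8.83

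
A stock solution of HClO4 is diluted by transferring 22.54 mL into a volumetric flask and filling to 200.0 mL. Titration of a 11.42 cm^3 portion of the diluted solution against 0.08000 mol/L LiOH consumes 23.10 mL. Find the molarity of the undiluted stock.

n(LiOH) = 0.08000 x 0.02310 = 0.001848 mol.
n(HClO4) in the aliquot = 0.001848 mol.
[diluted HClO4] = 0.001848 / 0.01142 = 0.1618 M.
Dilution factor = 200.0/22.54 = 8.873, so [stock] = 0.1618 x 8.873 = 1.44 M.

1.44 M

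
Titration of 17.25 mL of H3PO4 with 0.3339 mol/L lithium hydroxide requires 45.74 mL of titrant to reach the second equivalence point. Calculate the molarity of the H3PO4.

n(LiOH) = 0.3339 x 0.04574 = 0.01527 mol.
At the second equivalence point, 2 mol OH^- react per mol H3PO4, so n(H3PO4) = 0.01527 / 2 = 0.007636 mol.
[H3PO4] = 0.007636 / 0.01725 L = 0.443 M.

0.443 M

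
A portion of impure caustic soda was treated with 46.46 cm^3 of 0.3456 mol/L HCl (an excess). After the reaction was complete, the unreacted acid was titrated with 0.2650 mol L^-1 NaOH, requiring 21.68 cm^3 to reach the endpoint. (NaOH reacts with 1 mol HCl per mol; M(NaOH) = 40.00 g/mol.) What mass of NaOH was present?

0.412 g

Total n(HCl) added = 0.3456 x 0.04646 = 0.01606 mol.
n(NaOH) used = 0.2650 x 0.02168 = 0.005745 mol, which equals the excess n(HCl).
So n(HCl) consumed by the sample = 0.01606 - 0.005745 = 0.01031 mol.
n(NaOH) = 0.01031 / 1 = 0.01031 mol.
mass = 0.01031 mol x 40.00 g/mol = 0.412 g.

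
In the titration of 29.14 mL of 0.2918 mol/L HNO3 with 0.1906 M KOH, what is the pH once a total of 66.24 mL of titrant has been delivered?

n(acid) = 0.2918 x 0.02914 = 0.008503 mol; n(KOH) added = 0.1906 x 0.06624 = 0.01263 mol.
Base is in excess by 0.01263 - 0.008503 = 0.004122 mol in a total volume of 0.09538 L.
[OH^-] = 0.004122/0.09538 = 0.04322 M, so pOH = 1.36 and pH = 14.00 - 1.36 = 12.64.

12.64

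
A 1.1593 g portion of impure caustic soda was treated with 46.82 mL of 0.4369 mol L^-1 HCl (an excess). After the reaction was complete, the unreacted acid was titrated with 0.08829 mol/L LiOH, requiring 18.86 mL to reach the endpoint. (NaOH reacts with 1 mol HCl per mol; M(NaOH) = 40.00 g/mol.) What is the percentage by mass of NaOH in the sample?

Total n(HCl) added = 0.4369 x 0.04682 = 0.02046 mol.
n(LiOH) used = 0.08829 x 0.01886 = 0.001665 mol, which equals the excess n(HCl).
So n(HCl) consumed by the sample = 0.02046 - 0.001665 = 0.01879 mol.
n(NaOH) = 0.01879 / 1 = 0.01879 mol.
mass NaOH = 0.01879 x 40.00 = 0.7516 g, so %NaOH = 0.7516/1.1593 x 100 = 64.8%.

64.8%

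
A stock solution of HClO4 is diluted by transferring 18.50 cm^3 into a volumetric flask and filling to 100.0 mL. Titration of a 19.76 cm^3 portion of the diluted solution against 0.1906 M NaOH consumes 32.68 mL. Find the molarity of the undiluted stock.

n(NaOH) = 0.1906 x 0.03268 = 0.006229 mol.
n(HClO4) in the aliquot = 0.006229 mol.
[diluted HClO4] = 0.006229 / 0.01976 = 0.3152 M.
Dilution factor = 100.0/18.50 = 5.405, so [stock] = 0.3152 x 5.405 = 1.70 M.

1.70 M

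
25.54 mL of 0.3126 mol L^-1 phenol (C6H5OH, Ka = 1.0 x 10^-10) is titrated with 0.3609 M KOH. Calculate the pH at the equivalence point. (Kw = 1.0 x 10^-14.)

11.61

n(C6H5OH) = 0.3126 x 0.02554 = 0.007984 mol; V(KOH) at equivalence = 0.007984/0.3609 = 0.02212 L.
At equivalence all the acid is converted to C6H5O-; total volume = 0.02554 + 0.02212 = 0.04766 L, so [C6H5O-] = 0.007984/0.04766 = 0.1675 M.
Kb = Kw/Ka = 1.0e-14 / 1.0 x 10^-10 = 0.000100.
[OH^-] = sqrt(Kb x [C6H5O-]) = sqrt(0.000100 x 0.1675) = 0.00409 M.
pOH = 2.39, so pH = 14.00 - 2.39 = 11.61.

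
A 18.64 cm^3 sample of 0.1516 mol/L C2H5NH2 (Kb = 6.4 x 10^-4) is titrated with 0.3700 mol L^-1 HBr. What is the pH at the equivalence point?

5.89

n(C2H5NH2) = 0.1516 x 0.01864 = 0.002826 mol; V(HBr) at equivalence = 0.002826/0.3700 = 0.007637 L.
At equivalence the base is fully converted to C2H5NH3+; total volume = 0.02628 L, so [C2H5NH3+] = 0.002826/0.02628 = 0.1075 M.
Ka(C2H5NH3+) = Kw/Kb = 1.0e-14 / 6.4 x 10^-4 = 1.56e-11.
[H^+] = sqrt(Ka x [C2H5NH3+]) = sqrt(1.56e-11 x 0.1075) = 1.30e-6 M.
pH = -log(1.30e-6) = 5.89.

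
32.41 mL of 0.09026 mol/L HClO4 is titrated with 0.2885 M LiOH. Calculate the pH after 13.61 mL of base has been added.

n(acid) = 0.09026 x 0.03241 = 0.002925 mol; n(LiOH) added = 0.2885 x 0.01361 = 0.003926 mol.
Base is in excess by 0.003926 - 0.002925 = 0.001001 mol in a total volume of 0.04602 L.
[OH^-] = 0.001001/0.04602 = 0.02175 M, so pOH = 1.66 and pH = 14.00 - 1.66 = 12.34.

12.34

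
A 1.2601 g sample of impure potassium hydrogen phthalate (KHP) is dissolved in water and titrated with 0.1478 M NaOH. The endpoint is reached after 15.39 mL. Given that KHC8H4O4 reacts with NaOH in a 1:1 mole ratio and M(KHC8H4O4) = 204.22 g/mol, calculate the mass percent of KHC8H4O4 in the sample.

n(NaOH) = 0.1478 x 0.01539 = 0.002275 mol.
n(KHC8H4O4) = 0.002275 / 1 = 0.002275 mol.
mass of KHC8H4O4 = 0.002275 x 204.22 = 0.4645 g.
% purity = 0.4645 / 1.2601 x 100 = 36.9%.

36.9%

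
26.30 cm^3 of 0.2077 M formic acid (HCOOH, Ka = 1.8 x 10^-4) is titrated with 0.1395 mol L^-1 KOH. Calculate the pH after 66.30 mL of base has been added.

n(acid) = 0.2077 x 0.02630 = 0.005463 mol; n(KOH) added = 0.1395 x 0.06630 = 0.009249 mol.
Base is in excess by 0.009249 - 0.005463 = 0.003786 mol in a total volume of 0.09260 L.
[OH^-] = 0.003786/0.09260 = 0.04089 M, so pOH = 1.39 and pH = 14.00 - 1.39 = 12.61.

12.61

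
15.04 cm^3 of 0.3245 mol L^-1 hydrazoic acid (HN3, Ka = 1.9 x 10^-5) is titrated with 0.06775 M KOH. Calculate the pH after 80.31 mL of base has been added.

11.77

n(acid) = 0.3245 x 0.01504 = 0.004880 mol; n(KOH) added = 0.06775 x 0.08031 = 0.005441 mol.
Base is in excess by 0.005441 - 0.004880 = 0.0005605 mol in a total volume of 0.09535 L.
[OH^-] = 0.0005605/0.09535 = 0.005879 M, so pOH = 2.23 and pH = 14.00 - 2.23 = 11.77.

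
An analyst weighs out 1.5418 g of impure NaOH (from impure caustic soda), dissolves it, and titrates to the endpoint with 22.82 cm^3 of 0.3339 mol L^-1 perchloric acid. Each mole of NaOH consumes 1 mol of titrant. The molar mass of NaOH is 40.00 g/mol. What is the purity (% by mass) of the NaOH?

n(HClO4) = 0.3339 x 0.02282 = 0.007620 mol.
n(NaOH) = 0.007620 / 1 = 0.007620 mol.
mass of NaOH = 0.007620 x 40.00 = 0.3048 g.
% purity = 0.3048 / 1.5418 x 100 = 19.8%.

19.8%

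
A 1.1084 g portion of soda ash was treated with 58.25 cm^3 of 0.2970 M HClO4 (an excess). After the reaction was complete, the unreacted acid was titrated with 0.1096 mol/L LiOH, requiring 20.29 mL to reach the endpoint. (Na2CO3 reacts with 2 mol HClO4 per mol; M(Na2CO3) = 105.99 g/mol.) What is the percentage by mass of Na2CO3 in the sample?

Total n(HClO4) added = 0.2970 x 0.05825 = 0.01730 mol.
n(LiOH) used = 0.1096 x 0.02029 = 0.002224 mol, which equals the excess n(HClO4).
So n(HClO4) consumed by the sample = 0.01730 - 0.002224 = 0.01508 mol.
n(Na2CO3) = 0.01508 / 2 = 0.007538 mol.
mass Na2CO3 = 0.007538 x 105.99 = 0.7990 g, so %Na2CO3 = 0.7990/1.1084 x 100 = 72.1%.

72.1%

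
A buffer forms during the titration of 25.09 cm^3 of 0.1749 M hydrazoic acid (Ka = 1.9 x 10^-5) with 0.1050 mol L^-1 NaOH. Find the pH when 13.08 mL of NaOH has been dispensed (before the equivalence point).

4.38

Initial n(HN3) = 0.1749 x 0.02509 = 0.004388 mol.
n(NaOH) added = 0.1050 x 0.01308 = 0.001373 mol, converting that many moles of HN3 to N3-.
Remaining n(HN3) = 0.003015 mol; n(N3-) = 0.001373 mol.
By Henderson-Hasselbalch, pH = pKa + log([A^-]/[HA]) = 4.72 + log(0.001373/0.003015) = 4.72 + (-0.34) = 4.38.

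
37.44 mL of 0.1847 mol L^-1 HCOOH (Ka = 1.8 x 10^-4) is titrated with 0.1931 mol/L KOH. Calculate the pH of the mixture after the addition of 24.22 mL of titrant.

4.06

Initial n(HCOOH) = 0.1847 x 0.03744 = 0.006915 mol.
n(KOH) added = 0.1931 x 0.02422 = 0.004677 mol, converting that many moles of HCOOH to HCOO-.
Remaining n(HCOOH) = 0.002238 mol; n(HCOO-) = 0.004677 mol.
By Henderson-Hasselbalch, pH = pKa + log([A^-]/[HA]) = 3.74 + log(0.004677/0.002238) = 3.74 + (+0.32) = 4.06.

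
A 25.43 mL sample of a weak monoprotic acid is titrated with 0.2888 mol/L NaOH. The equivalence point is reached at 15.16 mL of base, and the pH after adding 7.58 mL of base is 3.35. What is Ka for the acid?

4.5 x 10^-4

7.58 mL is half of the equivalence volume, so this is the half-equivalence point where [HA] = [A^-].
At half-equivalence pH = pKa, so pKa = 3.35.
Ka = 10^(-3.35) = 4.5 x 10^-4.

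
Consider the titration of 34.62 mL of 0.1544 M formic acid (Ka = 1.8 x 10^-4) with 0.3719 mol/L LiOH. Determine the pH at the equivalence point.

8.39

n(HCOOH) = 0.1544 x 0.03462 = 0.005345 mol; V(LiOH) at equivalence = 0.005345/0.3719 = 0.01437 L.
At equivalence all the acid is converted to HCOO-; total volume = 0.03462 + 0.01437 = 0.04899 L, so [HCOO-] = 0.005345/0.04899 = 0.1091 M.
Kb = Kw/Ka = 1.0e-14 / 1.8 x 10^-4 = 5.56e-11.
[OH^-] = sqrt(Kb x [HCOO-]) = sqrt(5.56e-11 x 0.1091) = 2.46e-6 M.
pOH = 5.61, so pH = 14.00 - 5.61 = 8.39.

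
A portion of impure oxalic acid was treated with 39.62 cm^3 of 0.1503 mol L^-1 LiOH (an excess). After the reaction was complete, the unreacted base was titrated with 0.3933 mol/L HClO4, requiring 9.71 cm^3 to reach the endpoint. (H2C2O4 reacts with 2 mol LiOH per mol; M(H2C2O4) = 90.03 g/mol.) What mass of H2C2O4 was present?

0.0961 g

Total n(LiOH) added = 0.1503 x 0.03962 = 0.005955 mol.
n(HClO4) used = 0.3933 x 0.009710 = 0.003819 mol, which equals the excess n(LiOH).
So n(LiOH) consumed by the sample = 0.005955 - 0.003819 = 0.002136 mol.
n(H2C2O4) = 0.002136 / 2 = 0.001068 mol.
mass = 0.001068 mol x 90.03 g/mol = 0.0961 g.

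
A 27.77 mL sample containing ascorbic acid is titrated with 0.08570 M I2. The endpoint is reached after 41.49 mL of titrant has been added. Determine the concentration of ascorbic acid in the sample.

n(I2) = 0.08570 x 0.04149 = 0.003556 mol.
From the balanced equation, 1 mol I2 reacts with 1 mol ascorbic acid, so n(ascorbic acid) = 0.003556 x 1/1 = 0.003556 mol.
[ascorbic acid] = 0.003556 / 0.02777 L = 0.128 M.

0.128 M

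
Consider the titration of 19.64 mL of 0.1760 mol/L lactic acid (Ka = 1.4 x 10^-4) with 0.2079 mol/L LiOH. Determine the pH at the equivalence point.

8.42

n(HC3H5O3) = 0.1760 x 0.01964 = 0.003457 mol; V(LiOH) at equivalence = 0.003457/0.2079 = 0.01663 L.
At equivalence all the acid is converted to C3H5O3-; total volume = 0.01964 + 0.01663 = 0.03627 L, so [C3H5O3-] = 0.003457/0.03627 = 0.09531 M.
Kb = Kw/Ka = 1.0e-14 / 1.4 x 10^-4 = 7.14e-11.
[OH^-] = sqrt(Kb x [C3H5O3-]) = sqrt(7.14e-11 x 0.09531) = 2.61e-6 M.
pOH = 5.58, so pH = 14.00 - 5.58 = 8.42.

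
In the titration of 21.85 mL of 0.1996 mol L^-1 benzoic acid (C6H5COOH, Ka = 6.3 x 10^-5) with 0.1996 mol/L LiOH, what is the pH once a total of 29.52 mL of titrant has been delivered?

n(acid) = 0.1996 x 0.02185 = 0.004361 mol; n(LiOH) added = 0.1996 x 0.02952 = 0.005892 mol.
Base is in excess by 0.005892 - 0.004361 = 0.001531 mol in a total volume of 0.05137 L.
[OH^-] = 0.001531/0.05137 = 0.02980 M, so pOH = 1.53 and pH = 14.00 - 1.53 = 12.47.

12.47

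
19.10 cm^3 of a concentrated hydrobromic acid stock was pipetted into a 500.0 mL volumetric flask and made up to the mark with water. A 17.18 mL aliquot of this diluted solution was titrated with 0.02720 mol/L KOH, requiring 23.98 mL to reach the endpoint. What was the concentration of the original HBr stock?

n(KOH) = 0.02720 x 0.02398 = 0.0006523 mol.
n(HBr) in the aliquot = 0.0006523 mol.
[diluted HBr] = 0.0006523 / 0.01718 = 0.03797 M.
Dilution factor = 500.0/19.10 = 26.18, so [stock] = 0.03797 x 26.18 = 0.994 M.

0.994 M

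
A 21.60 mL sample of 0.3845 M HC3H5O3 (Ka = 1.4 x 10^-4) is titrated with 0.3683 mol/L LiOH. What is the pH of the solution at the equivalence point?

8.56

n(HC3H5O3) = 0.3845 x 0.02160 = 0.008305 mol; V(LiOH) at equivalence = 0.008305/0.3683 = 0.02255 L.
At equivalence all the acid is converted to C3H5O3-; total volume = 0.02160 + 0.02255 = 0.04415 L, so [C3H5O3-] = 0.008305/0.04415 = 0.1881 M.
Kb = Kw/Ka = 1.0e-14 / 1.4 x 10^-4 = 7.14e-11.
[OH^-] = sqrt(Kb x [C3H5O3-]) = sqrt(7.14e-11 x 0.1881) = 3.67e-6 M.
pOH = 5.44, so pH = 14.00 - 5.44 = 8.56.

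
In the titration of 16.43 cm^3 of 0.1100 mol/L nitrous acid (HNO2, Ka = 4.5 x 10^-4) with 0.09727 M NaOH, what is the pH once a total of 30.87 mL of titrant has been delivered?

12.40

n(acid) = 0.1100 x 0.01643 = 0.001807 mol; n(NaOH) added = 0.09727 x 0.03087 = 0.003003 mol.
Base is in excess by 0.003003 - 0.001807 = 0.001195 mol in a total volume of 0.04730 L.
[OH^-] = 0.001195/0.04730 = 0.02527 M, so pOH = 1.60 and pH = 14.00 - 1.60 = 12.40.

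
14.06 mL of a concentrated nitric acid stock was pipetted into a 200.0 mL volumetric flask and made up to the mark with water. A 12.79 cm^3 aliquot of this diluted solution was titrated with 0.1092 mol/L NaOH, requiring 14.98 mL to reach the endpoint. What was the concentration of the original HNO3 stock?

1.82 M

n(NaOH) = 0.1092 x 0.01498 = 0.001636 mol.
n(HNO3) in the aliquot = 0.001636 mol.
[diluted HNO3] = 0.001636 / 0.01279 = 0.1279 M.
Dilution factor = 200.0/14.06 = 14.22, so [stock] = 0.1279 x 14.22 = 1.82 M.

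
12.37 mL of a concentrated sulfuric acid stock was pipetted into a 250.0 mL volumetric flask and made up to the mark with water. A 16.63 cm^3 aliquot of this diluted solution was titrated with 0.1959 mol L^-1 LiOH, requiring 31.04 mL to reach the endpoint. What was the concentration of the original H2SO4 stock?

n(LiOH) = 0.1959 x 0.03104 = 0.006081 mol.
n(H2SO4) in the aliquot = 0.006081 x 1/2 = 0.003040 mol.
[diluted H2SO4] = 0.003040 / 0.01663 = 0.1828 M.
Dilution factor = 250.0/12.37 = 20.21, so [stock] = 0.1828 x 20.21 = 3.69 M.

3.69 M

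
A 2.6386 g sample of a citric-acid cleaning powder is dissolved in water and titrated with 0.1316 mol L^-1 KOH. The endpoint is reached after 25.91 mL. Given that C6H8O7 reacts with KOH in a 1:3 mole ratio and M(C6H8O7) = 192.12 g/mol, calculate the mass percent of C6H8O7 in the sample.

8.28%

n(KOH) = 0.1316 x 0.02591 = 0.003410 mol.
n(C6H8O7) = 0.003410 / 3 = 0.001137 mol.
mass of C6H8O7 = 0.001137 x 192.12 = 0.2184 g.
% purity = 0.2184 / 2.6386 x 100 = 8.28%.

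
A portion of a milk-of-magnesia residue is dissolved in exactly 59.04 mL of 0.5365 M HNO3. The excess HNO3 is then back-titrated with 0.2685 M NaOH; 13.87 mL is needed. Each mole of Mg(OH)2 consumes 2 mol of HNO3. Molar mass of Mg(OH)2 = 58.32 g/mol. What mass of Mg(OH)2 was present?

Total n(HNO3) added = 0.5365 x 0.05904 = 0.03167 mol.
n(NaOH) used = 0.2685 x 0.01387 = 0.003724 mol, which equals the excess n(HNO3).
So n(HNO3) consumed by the sample = 0.03167 - 0.003724 = 0.02795 mol.
n(Mg(OH)2) = 0.02795 / 2 = 0.01398 mol.
mass = 0.01398 mol x 58.32 g/mol = 0.815 g.

0.815 g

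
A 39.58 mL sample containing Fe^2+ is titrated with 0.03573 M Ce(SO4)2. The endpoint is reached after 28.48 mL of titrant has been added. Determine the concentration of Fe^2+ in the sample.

n(Ce(SO4)2) = 0.03573 x 0.02848 = 0.001018 mol.
From the balanced equation, 1 mol Ce(SO4)2 reacts with 1 mol Fe^2+, so n(Fe^2+) = 0.001018 x 1/1 = 0.001018 mol.
[Fe^2+] = 0.001018 / 0.03958 L = 0.0257 M.

0.0257 M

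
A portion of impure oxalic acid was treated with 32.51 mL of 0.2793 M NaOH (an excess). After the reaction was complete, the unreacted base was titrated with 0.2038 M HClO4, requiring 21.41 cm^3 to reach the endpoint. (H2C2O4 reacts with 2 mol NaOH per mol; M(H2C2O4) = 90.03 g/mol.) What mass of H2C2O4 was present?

0.212 g

Total n(NaOH) added = 0.2793 x 0.03251 = 0.009080 mol.
n(HClO4) used = 0.2038 x 0.02141 = 0.004363 mol, which equals the excess n(NaOH).
So n(NaOH) consumed by the sample = 0.009080 - 0.004363 = 0.004717 mol.
n(H2C2O4) = 0.004717 / 2 = 0.002358 mol.
mass = 0.002358 mol x 90.03 g/mol = 0.212 g.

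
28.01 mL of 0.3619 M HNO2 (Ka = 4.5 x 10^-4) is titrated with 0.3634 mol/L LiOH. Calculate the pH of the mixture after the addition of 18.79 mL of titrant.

Initial n(HNO2) = 0.3619 x 0.02801 = 0.01014 mol.
n(LiOH) added = 0.3634 x 0.01879 = 0.006828 mol, converting that many moles of HNO2 to NO2-.
Remaining n(HNO2) = 0.003309 mol; n(NO2-) = 0.006828 mol.
By Henderson-Hasselbalch, pH = pKa + log([A^-]/[HA]) = 3.35 + log(0.006828/0.003309) = 3.35 + (+0.31) = 3.66.

3.66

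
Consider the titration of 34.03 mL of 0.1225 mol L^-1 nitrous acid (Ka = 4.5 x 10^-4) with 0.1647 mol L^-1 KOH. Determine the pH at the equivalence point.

n(HNO2) = 0.1225 x 0.03403 = 0.004169 mol; V(KOH) at equivalence = 0.004169/0.1647 = 0.02531 L.
At equivalence all the acid is converted to NO2-; total volume = 0.03403 + 0.02531 = 0.05934 L, so [NO2-] = 0.004169/0.05934 = 0.07025 M.
Kb = Kw/Ka = 1.0e-14 / 4.5 x 10^-4 = 2.22e-11.
[OH^-] = sqrt(Kb x [NO2-]) = sqrt(2.22e-11 x 0.07025) = 1.25e-6 M.
pOH = 5.90, so pH = 14.00 - 5.90 = 8.10.

8.10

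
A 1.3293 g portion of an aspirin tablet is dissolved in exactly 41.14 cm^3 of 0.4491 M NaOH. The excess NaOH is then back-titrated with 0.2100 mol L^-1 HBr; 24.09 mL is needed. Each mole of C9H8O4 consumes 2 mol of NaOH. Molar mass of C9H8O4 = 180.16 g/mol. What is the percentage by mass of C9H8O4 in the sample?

90.9%

Total n(NaOH) added = 0.4491 x 0.04114 = 0.01848 mol.
n(HBr) used = 0.2100 x 0.02409 = 0.005059 mol, which equals the excess n(NaOH).
So n(NaOH) consumed by the sample = 0.01848 - 0.005059 = 0.01342 mol.
n(C9H8O4) = 0.01342 / 2 = 0.006709 mol.
mass C9H8O4 = 0.006709 x 180.16 = 1.209 g, so %C9H8O4 = 1.209/1.3293 x 100 = 90.9%.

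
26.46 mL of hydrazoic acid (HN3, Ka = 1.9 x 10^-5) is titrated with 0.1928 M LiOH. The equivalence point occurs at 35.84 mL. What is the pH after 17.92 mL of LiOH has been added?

4.72

17.92 mL is exactly half the equivalence volume (35.84/2), i.e. the half-equivalence point.
There, n(HA) = n(A^-), so pH = pKa = -log(1.9 x 10^-5) = 4.72.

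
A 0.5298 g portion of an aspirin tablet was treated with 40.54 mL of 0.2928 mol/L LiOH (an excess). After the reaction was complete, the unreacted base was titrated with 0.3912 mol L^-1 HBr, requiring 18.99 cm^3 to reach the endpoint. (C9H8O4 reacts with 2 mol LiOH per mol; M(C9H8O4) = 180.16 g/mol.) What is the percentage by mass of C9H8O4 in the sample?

Total n(LiOH) added = 0.2928 x 0.04054 = 0.01187 mol.
n(HBr) used = 0.3912 x 0.01899 = 0.007429 mol, which equals the excess n(LiOH).
So n(LiOH) consumed by the sample = 0.01187 - 0.007429 = 0.004441 mol.
n(C9H8O4) = 0.004441 / 2 = 0.002221 mol.
mass C9H8O4 = 0.002221 x 180.16 = 0.4001 g, so %C9H8O4 = 0.4001/0.5298 x 100 = 75.5%.

75.5%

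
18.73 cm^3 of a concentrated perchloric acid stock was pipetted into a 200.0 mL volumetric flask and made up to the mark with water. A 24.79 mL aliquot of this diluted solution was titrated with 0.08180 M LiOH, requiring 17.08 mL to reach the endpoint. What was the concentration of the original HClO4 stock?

n(LiOH) = 0.08180 x 0.01708 = 0.001397 mol.
n(HClO4) in the aliquot = 0.001397 mol.
[diluted HClO4] = 0.001397 / 0.02479 = 0.05636 M.
Dilution factor = 200.0/18.73 = 10.68, so [stock] = 0.05636 x 10.68 = 0.602 M.

0.602 M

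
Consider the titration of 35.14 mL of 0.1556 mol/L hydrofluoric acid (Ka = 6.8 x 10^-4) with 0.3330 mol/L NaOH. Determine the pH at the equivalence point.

8.10

n(HF) = 0.1556 x 0.03514 = 0.005468 mol; V(NaOH) at equivalence = 0.005468/0.3330 = 0.01642 L.
At equivalence all the acid is converted to F-; total volume = 0.03514 + 0.01642 = 0.05156 L, so [F-] = 0.005468/0.05156 = 0.1060 M.
Kb = Kw/Ka = 1.0e-14 / 6.8 x 10^-4 = 1.47e-11.
[OH^-] = sqrt(Kb x [F-]) = sqrt(1.47e-11 x 0.1060) = 1.25e-6 M.
pOH = 5.90, so pH = 14.00 - 5.90 = 8.10.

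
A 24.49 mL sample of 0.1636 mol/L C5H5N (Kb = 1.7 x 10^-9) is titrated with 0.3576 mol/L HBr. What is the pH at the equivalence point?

3.09

n(C5H5N) = 0.1636 x 0.02449 = 0.004007 mol; V(HBr) at equivalence = 0.004007/0.3576 = 0.01120 L.
At equivalence the base is fully converted to C5H5NH+; total volume = 0.03569 L, so [C5H5NH+] = 0.004007/0.03569 = 0.1122 M.
Ka(C5H5NH+) = Kw/Kb = 1.0e-14 / 1.7 x 10^-9 = 5.88e-6.
[H^+] = sqrt(Ka x [C5H5NH+]) = sqrt(5.88e-6 x 0.1122) = 0.000813 M.
pH = -log(0.000813) = 3.09.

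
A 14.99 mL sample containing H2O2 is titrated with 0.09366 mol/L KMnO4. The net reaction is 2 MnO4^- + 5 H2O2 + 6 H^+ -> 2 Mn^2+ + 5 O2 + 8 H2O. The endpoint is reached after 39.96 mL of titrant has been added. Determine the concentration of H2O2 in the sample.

n(KMnO4) = 0.09366 x 0.03996 = 0.003743 mol.
From the balanced equation, 2 mol KMnO4 reacts with 5 mol H2O2, so n(H2O2) = 0.003743 x 5/2 = 0.009357 mol.
[H2O2] = 0.009357 / 0.01499 L = 0.624 M.

0.624 M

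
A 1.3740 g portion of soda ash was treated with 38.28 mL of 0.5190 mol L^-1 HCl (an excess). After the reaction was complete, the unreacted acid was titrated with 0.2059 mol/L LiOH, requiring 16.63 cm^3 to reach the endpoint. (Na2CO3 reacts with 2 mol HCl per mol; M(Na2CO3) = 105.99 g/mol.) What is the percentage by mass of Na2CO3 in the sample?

Total n(HCl) added = 0.5190 x 0.03828 = 0.01987 mol.
n(LiOH) used = 0.2059 x 0.01663 = 0.003424 mol, which equals the excess n(HCl).
So n(HCl) consumed by the sample = 0.01987 - 0.003424 = 0.01644 mol.
n(Na2CO3) = 0.01644 / 2 = 0.008222 mol.
mass Na2CO3 = 0.008222 x 105.99 = 0.8714 g, so %Na2CO3 = 0.8714/1.3740 x 100 = 63.4%.

63.4%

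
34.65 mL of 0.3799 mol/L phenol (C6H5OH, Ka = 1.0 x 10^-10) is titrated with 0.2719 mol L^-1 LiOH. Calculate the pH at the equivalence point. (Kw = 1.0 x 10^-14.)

n(C6H5OH) = 0.3799 x 0.03465 = 0.01316 mol; V(LiOH) at equivalence = 0.01316/0.2719 = 0.04841 L.
At equivalence all the acid is converted to C6H5O-; total volume = 0.03465 + 0.04841 = 0.08306 L, so [C6H5O-] = 0.01316/0.08306 = 0.1585 M.
Kb = Kw/Ka = 1.0e-14 / 1.0 x 10^-10 = 0.000100.
[OH^-] = sqrt(Kb x [C6H5O-]) = sqrt(0.000100 x 0.1585) = 0.00398 M.
pOH = 2.40, so pH = 14.00 - 2.40 = 11.60.

11.60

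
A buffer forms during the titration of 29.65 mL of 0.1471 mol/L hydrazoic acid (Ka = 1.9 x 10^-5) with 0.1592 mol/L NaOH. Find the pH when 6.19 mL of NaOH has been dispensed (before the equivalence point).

Initial n(HN3) = 0.1471 x 0.02965 = 0.004362 mol.
n(NaOH) added = 0.1592 x 0.006190 = 0.0009854 mol, converting that many moles of HN3 to N3-.
Remaining n(HN3) = 0.003376 mol; n(N3-) = 0.0009854 mol.
By Henderson-Hasselbalch, pH = pKa + log([A^-]/[HA]) = 4.72 + log(0.0009854/0.003376) = 4.72 + (-0.53) = 4.19.

4.19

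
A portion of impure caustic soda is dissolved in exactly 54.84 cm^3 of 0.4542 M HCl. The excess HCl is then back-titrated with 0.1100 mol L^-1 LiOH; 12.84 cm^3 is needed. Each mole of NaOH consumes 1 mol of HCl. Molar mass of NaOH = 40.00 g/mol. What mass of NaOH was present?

0.940 g

Total n(HCl) added = 0.4542 x 0.05484 = 0.02491 mol.
n(LiOH) used = 0.1100 x 0.01284 = 0.001412 mol, which equals the excess n(HCl).
So n(HCl) consumed by the sample = 0.02491 - 0.001412 = 0.02350 mol.
n(NaOH) = 0.02350 / 1 = 0.02350 mol.
mass = 0.02350 mol x 40.00 g/mol = 0.940 g.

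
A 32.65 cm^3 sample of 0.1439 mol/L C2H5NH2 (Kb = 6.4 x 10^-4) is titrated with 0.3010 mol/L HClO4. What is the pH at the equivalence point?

5.91

n(C2H5NH2) = 0.1439 x 0.03265 = 0.004698 mol; V(HClO4) at equivalence = 0.004698/0.3010 = 0.01561 L.
At equivalence the base is fully converted to C2H5NH3+; total volume = 0.04826 L, so [C2H5NH3+] = 0.004698/0.04826 = 0.09736 M.
Ka(C2H5NH3+) = Kw/Kb = 1.0e-14 / 6.4 x 10^-4 = 1.56e-11.
[H^+] = sqrt(Ka x [C2H5NH3+]) = sqrt(1.56e-11 x 0.09736) = 1.23e-6 M.
pH = -log(1.23e-6) = 5.91.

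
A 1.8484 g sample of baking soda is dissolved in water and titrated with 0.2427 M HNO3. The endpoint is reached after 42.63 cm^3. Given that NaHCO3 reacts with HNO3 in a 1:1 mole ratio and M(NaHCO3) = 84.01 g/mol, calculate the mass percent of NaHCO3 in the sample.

n(HNO3) = 0.2427 x 0.04263 = 0.01035 mol.
n(NaHCO3) = 0.01035 / 1 = 0.01035 mol.
mass of NaHCO3 = 0.01035 x 84.01 = 0.8692 g.
% purity = 0.8692 / 1.8484 x 100 = 47.0%.

47.0%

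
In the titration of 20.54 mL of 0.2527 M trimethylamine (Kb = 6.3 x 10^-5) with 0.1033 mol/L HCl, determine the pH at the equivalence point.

n((CH3)3N) = 0.2527 x 0.02054 = 0.005190 mol; V(HCl) at equivalence = 0.005190/0.1033 = 0.05025 L.
At equivalence the base is fully converted to (CH3)3NH+; total volume = 0.07079 L, so [(CH3)3NH+] = 0.005190/0.07079 = 0.07333 M.
Ka((CH3)3NH+) = Kw/Kb = 1.0e-14 / 6.3 x 10^-5 = 1.59e-10.
[H^+] = sqrt(Ka x [(CH3)3NH+]) = sqrt(1.59e-10 x 0.07333) = 3.41e-6 M.
pH = -log(3.41e-6) = 5.47.

5.47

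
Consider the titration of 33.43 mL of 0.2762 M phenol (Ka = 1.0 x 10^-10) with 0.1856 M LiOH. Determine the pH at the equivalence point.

11.52

n(C6H5OH) = 0.2762 x 0.03343 = 0.009233 mol; V(LiOH) at equivalence = 0.009233/0.1856 = 0.04975 L.
At equivalence all the acid is converted to C6H5O-; total volume = 0.03343 + 0.04975 = 0.08318 L, so [C6H5O-] = 0.009233/0.08318 = 0.1110 M.
Kb = Kw/Ka = 1.0e-14 / 1.0 x 10^-10 = 0.000100.
[OH^-] = sqrt(Kb x [C6H5O-]) = sqrt(0.000100 x 0.1110) = 0.00333 M.
pOH = 2.48, so pH = 14.00 - 2.48 = 11.52.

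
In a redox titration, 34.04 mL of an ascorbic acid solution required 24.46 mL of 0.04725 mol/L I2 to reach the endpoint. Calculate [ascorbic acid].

0.0340 M

n(I2) = 0.04725 x 0.02446 = 0.001156 mol.
From the balanced equation, 1 mol I2 reacts with 1 mol ascorbic acid, so n(ascorbic acid) = 0.001156 x 1/1 = 0.001156 mol.
[ascorbic acid] = 0.001156 / 0.03404 L = 0.0340 M.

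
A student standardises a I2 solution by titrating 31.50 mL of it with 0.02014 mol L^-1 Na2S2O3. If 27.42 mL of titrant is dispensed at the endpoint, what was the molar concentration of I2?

0.00877 M

n(Na2S2O3) = 0.02014 x 0.02742 = 0.0005522 mol.
From the balanced equation, 2 mol Na2S2O3 reacts with 1 mol I2, so n(I2) = 0.0005522 x 1/2 = 0.0002761 mol.
[I2] = 0.0002761 / 0.03150 L = 0.00877 M.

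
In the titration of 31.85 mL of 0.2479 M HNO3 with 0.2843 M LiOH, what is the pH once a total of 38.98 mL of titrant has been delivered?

12.65

n(acid) = 0.2479 x 0.03185 = 0.007896 mol; n(LiOH) added = 0.2843 x 0.03898 = 0.01108 mol.
Base is in excess by 0.01108 - 0.007896 = 0.003186 mol in a total volume of 0.07083 L.
[OH^-] = 0.003186/0.07083 = 0.04499 M, so pOH = 1.35 and pH = 14.00 - 1.35 = 12.65.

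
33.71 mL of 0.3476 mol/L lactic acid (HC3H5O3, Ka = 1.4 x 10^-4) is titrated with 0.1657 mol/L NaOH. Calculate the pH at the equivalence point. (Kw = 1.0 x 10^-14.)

8.45

n(HC3H5O3) = 0.3476 x 0.03371 = 0.01172 mol; V(NaOH) at equivalence = 0.01172/0.1657 = 0.07072 L.
At equivalence all the acid is converted to C3H5O3-; total volume = 0.03371 + 0.07072 = 0.1044 L, so [C3H5O3-] = 0.01172/0.1044 = 0.1122 M.
Kb = Kw/Ka = 1.0e-14 / 1.4 x 10^-4 = 7.14e-11.
[OH^-] = sqrt(Kb x [C3H5O3-]) = sqrt(7.14e-11 x 0.1122) = 2.83e-6 M.
pOH = 5.55, so pH = 14.00 - 5.55 = 8.45.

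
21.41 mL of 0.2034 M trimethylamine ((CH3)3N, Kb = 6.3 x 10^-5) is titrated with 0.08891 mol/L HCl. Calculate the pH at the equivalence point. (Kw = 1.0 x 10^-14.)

n((CH3)3N) = 0.2034 x 0.02141 = 0.004355 mol; V(HCl) at equivalence = 0.004355/0.08891 = 0.04898 L.
At equivalence the base is fully converted to (CH3)3NH+; total volume = 0.07039 L, so [(CH3)3NH+] = 0.004355/0.07039 = 0.06187 M.
Ka((CH3)3NH+) = Kw/Kb = 1.0e-14 / 6.3 x 10^-5 = 1.59e-10.
[H^+] = sqrt(Ka x [(CH3)3NH+]) = sqrt(1.59e-10 x 0.06187) = 3.13e-6 M.
pH = -log(3.13e-6) = 5.50.

5.50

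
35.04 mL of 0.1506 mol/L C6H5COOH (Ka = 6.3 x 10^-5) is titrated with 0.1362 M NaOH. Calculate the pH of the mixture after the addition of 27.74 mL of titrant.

Initial n(C6H5COOH) = 0.1506 x 0.03504 = 0.005277 mol.
n(NaOH) added = 0.1362 x 0.02774 = 0.003778 mol, converting that many moles of C6H5COOH to C6H5COO-.
Remaining n(C6H5COOH) = 0.001499 mol; n(C6H5COO-) = 0.003778 mol.
By Henderson-Hasselbalch, pH = pKa + log([A^-]/[HA]) = 4.20 + log(0.003778/0.001499) = 4.20 + (+0.40) = 4.60.

4.60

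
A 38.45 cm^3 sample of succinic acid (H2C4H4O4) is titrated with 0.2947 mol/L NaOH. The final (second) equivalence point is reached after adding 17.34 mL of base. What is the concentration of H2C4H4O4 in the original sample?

n(NaOH) = 0.2947 x 0.01734 = 0.005110 mol.
At the final (second) equivalence point, 2 mol OH^- react per mol H2C4H4O4, so n(H2C4H4O4) = 0.005110 / 2 = 0.002555 mol.
[H2C4H4O4] = 0.002555 / 0.03845 L = 0.0665 M.

0.0665 M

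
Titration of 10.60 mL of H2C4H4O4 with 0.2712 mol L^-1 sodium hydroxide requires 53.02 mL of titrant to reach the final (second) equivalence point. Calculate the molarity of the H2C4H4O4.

n(NaOH) = 0.2712 x 0.05302 = 0.01438 mol.
At the final (second) equivalence point, 2 mol OH^- react per mol H2C4H4O4, so n(H2C4H4O4) = 0.01438 / 2 = 0.007190 mol.
[H2C4H4O4] = 0.007190 / 0.01060 L = 0.678 M.

0.678 M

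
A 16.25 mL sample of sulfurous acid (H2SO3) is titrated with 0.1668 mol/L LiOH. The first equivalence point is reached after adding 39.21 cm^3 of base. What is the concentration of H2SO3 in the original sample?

n(LiOH) = 0.1668 x 0.03921 = 0.006540 mol.
At the first equivalence point, 1 mol OH^- react per mol H2SO3, so n(H2SO3) = 0.006540 / 1 = 0.006540 mol.
[H2SO3] = 0.006540 / 0.01625 L = 0.402 M.

0.402 M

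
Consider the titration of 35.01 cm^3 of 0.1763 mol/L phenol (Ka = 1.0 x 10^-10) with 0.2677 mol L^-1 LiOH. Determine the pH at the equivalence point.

11.51

n(C6H5OH) = 0.1763 x 0.03501 = 0.006172 mol; V(LiOH) at equivalence = 0.006172/0.2677 = 0.02306 L.
At equivalence all the acid is converted to C6H5O-; total volume = 0.03501 + 0.02306 = 0.05807 L, so [C6H5O-] = 0.006172/0.05807 = 0.1063 M.
Kb = Kw/Ka = 1.0e-14 / 1.0 x 10^-10 = 0.000100.
[OH^-] = sqrt(Kb x [C6H5O-]) = sqrt(0.000100 x 0.1063) = 0.00326 M.
pOH = 2.49, so pH = 14.00 - 2.49 = 11.51.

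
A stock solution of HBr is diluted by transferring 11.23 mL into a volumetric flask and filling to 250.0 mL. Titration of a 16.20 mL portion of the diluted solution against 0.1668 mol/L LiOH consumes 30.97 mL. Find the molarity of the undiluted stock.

n(LiOH) = 0.1668 x 0.03097 = 0.005166 mol.
n(HBr) in the aliquot = 0.005166 mol.
[diluted HBr] = 0.005166 / 0.01620 = 0.3189 M.
Dilution factor = 250.0/11.23 = 22.26, so [stock] = 0.3189 x 22.26 = 7.10 M.

7.10 M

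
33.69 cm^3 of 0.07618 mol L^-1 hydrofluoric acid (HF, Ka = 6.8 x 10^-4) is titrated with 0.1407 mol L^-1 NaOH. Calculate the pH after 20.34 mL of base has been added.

11.74

n(acid) = 0.07618 x 0.03369 = 0.002567 mol; n(NaOH) added = 0.1407 x 0.02034 = 0.002862 mol.
Base is in excess by 0.002862 - 0.002567 = 0.0002953 mol in a total volume of 0.05403 L.
[OH^-] = 0.0002953/0.05403 = 0.005466 M, so pOH = 2.26 and pH = 14.00 - 2.26 = 11.74.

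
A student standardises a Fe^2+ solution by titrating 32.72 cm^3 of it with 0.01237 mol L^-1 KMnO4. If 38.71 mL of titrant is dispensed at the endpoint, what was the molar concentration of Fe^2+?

n(KMnO4) = 0.01237 x 0.03871 = 0.0004788 mol.
From the balanced equation, 1 mol KMnO4 reacts with 5 mol Fe^2+, so n(Fe^2+) = 0.0004788 x 5/1 = 0.002394 mol.
[Fe^2+] = 0.002394 / 0.03272 L = 0.0732 M.

0.0732 M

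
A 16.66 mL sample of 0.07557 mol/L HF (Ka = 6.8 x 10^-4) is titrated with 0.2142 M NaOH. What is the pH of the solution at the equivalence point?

7.96

n(HF) = 0.07557 x 0.01666 = 0.001259 mol; V(NaOH) at equivalence = 0.001259/0.2142 = 0.005878 L.
At equivalence all the acid is converted to F-; total volume = 0.01666 + 0.005878 = 0.02254 L, so [F-] = 0.001259/0.02254 = 0.05586 M.
Kb = Kw/Ka = 1.0e-14 / 6.8 x 10^-4 = 1.47e-11.
[OH^-] = sqrt(Kb x [F-]) = sqrt(1.47e-11 x 0.05586) = 9.06e-7 M.
pOH = 6.04, so pH = 14.00 - 6.04 = 7.96.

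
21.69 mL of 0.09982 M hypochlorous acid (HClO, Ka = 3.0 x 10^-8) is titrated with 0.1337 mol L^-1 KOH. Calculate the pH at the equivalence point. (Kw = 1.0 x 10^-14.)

n(HClO) = 0.09982 x 0.02169 = 0.002165 mol; V(KOH) at equivalence = 0.002165/0.1337 = 0.01619 L.
At equivalence all the acid is converted to ClO-; total volume = 0.02169 + 0.01619 = 0.03788 L, so [ClO-] = 0.002165/0.03788 = 0.05715 M.
Kb = Kw/Ka = 1.0e-14 / 3.0 x 10^-8 = 3.33e-7.
[OH^-] = sqrt(Kb x [ClO-]) = sqrt(3.33e-7 x 0.05715) = 0.000138 M.
pOH = 3.86, so pH = 14.00 - 3.86 = 10.14.

10.14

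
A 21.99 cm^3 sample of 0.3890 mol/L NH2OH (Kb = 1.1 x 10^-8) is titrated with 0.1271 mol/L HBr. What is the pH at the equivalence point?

n(NH2OH) = 0.3890 x 0.02199 = 0.008554 mol; V(HBr) at equivalence = 0.008554/0.1271 = 0.06730 L.
At equivalence the base is fully converted to NH3OH+; total volume = 0.08929 L, so [NH3OH+] = 0.008554/0.08929 = 0.09580 M.
Ka(NH3OH+) = Kw/Kb = 1.0e-14 / 1.1 x 10^-8 = 9.09e-7.
[H^+] = sqrt(Ka x [NH3OH+]) = sqrt(9.09e-7 x 0.09580) = 0.000295 M.
pH = -log(0.000295) = 3.53.

3.53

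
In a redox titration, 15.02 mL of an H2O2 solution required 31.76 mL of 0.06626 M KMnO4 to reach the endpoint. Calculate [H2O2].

0.350 M

n(KMnO4) = 0.06626 x 0.03176 = 0.002104 mol.
From the balanced equation, 2 mol KMnO4 reacts with 5 mol H2O2, so n(H2O2) = 0.002104 x 5/2 = 0.005261 mol.
[H2O2] = 0.005261 / 0.01502 L = 0.350 M.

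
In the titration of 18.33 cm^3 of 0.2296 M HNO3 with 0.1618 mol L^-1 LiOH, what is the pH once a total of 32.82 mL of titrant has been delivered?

12.33

n(acid) = 0.2296 x 0.01833 = 0.004209 mol; n(LiOH) added = 0.1618 x 0.03282 = 0.005310 mol.
Base is in excess by 0.005310 - 0.004209 = 0.001102 mol in a total volume of 0.05115 L.
[OH^-] = 0.001102/0.05115 = 0.02154 M, so pOH = 1.67 and pH = 14.00 - 1.67 = 12.33.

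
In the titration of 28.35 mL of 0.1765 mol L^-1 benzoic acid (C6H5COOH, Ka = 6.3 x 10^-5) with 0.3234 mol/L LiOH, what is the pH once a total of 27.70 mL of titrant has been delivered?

12.85

n(acid) = 0.1765 x 0.02835 = 0.005004 mol; n(LiOH) added = 0.3234 x 0.02770 = 0.008958 mol.
Base is in excess by 0.008958 - 0.005004 = 0.003954 mol in a total volume of 0.05605 L.
[OH^-] = 0.003954/0.05605 = 0.07055 M, so pOH = 1.15 and pH = 14.00 - 1.15 = 12.85.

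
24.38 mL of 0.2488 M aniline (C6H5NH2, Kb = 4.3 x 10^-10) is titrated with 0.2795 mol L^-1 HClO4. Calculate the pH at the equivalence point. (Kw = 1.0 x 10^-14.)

n(C6H5NH2) = 0.2488 x 0.02438 = 0.006066 mol; V(HClO4) at equivalence = 0.006066/0.2795 = 0.02170 L.
At equivalence the base is fully converted to C6H5NH3+; total volume = 0.04608 L, so [C6H5NH3+] = 0.006066/0.04608 = 0.1316 M.
Ka(C6H5NH3+) = Kw/Kb = 1.0e-14 / 4.3 x 10^-10 = 2.33e-5.
[H^+] = sqrt(Ka x [C6H5NH3+]) = sqrt(2.33e-5 x 0.1316) = 0.00175 M.
pH = -log(0.00175) = 2.76.

2.76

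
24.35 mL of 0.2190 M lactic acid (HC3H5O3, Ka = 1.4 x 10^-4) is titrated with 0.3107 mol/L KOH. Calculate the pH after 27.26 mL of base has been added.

12.78

n(acid) = 0.2190 x 0.02435 = 0.005333 mol; n(KOH) added = 0.3107 x 0.02726 = 0.008470 mol.
Base is in excess by 0.008470 - 0.005333 = 0.003137 mol in a total volume of 0.05161 L.
[OH^-] = 0.003137/0.05161 = 0.06078 M, so pOH = 1.22 and pH = 14.00 - 1.22 = 12.78.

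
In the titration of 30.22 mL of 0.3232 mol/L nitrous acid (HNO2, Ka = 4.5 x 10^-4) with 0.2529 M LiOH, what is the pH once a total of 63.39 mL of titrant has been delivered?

n(acid) = 0.3232 x 0.03022 = 0.009767 mol; n(LiOH) added = 0.2529 x 0.06339 = 0.01603 mol.
Base is in excess by 0.01603 - 0.009767 = 0.006264 mol in a total volume of 0.09361 L.
[OH^-] = 0.006264/0.09361 = 0.06692 M, so pOH = 1.17 and pH = 14.00 - 1.17 = 12.83.

12.83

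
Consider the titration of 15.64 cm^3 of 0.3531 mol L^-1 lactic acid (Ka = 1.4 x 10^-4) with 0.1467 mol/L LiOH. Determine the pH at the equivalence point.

n(HC3H5O3) = 0.3531 x 0.01564 = 0.005522 mol; V(LiOH) at equivalence = 0.005522/0.1467 = 0.03764 L.
At equivalence all the acid is converted to C3H5O3-; total volume = 0.01564 + 0.03764 = 0.05328 L, so [C3H5O3-] = 0.005522/0.05328 = 0.1036 M.
Kb = Kw/Ka = 1.0e-14 / 1.4 x 10^-4 = 7.14e-11.
[OH^-] = sqrt(Kb x [C3H5O3-]) = sqrt(7.14e-11 x 0.1036) = 2.72e-6 M.
pOH = 5.57, so pH = 14.00 - 5.57 = 8.43.

8.43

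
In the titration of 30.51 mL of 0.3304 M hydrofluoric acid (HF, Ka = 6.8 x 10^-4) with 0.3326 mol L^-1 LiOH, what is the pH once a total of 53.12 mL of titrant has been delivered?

12.96

n(acid) = 0.3304 x 0.03051 = 0.01008 mol; n(LiOH) added = 0.3326 x 0.05312 = 0.01767 mol.
Base is in excess by 0.01767 - 0.01008 = 0.007587 mol in a total volume of 0.08363 L.
[OH^-] = 0.007587/0.08363 = 0.09072 M, so pOH = 1.04 and pH = 14.00 - 1.04 = 12.96.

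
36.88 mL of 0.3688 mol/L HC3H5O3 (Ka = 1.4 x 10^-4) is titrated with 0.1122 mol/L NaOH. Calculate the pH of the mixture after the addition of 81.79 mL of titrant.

4.17

Initial n(HC3H5O3) = 0.3688 x 0.03688 = 0.01360 mol.
n(NaOH) added = 0.1122 x 0.08179 = 0.009177 mol, converting that many moles of HC3H5O3 to C3H5O3-.
Remaining n(HC3H5O3) = 0.004425 mol; n(C3H5O3-) = 0.009177 mol.
By Henderson-Hasselbalch, pH = pKa + log([A^-]/[HA]) = 3.85 + log(0.009177/0.004425) = 3.85 + (+0.32) = 4.17.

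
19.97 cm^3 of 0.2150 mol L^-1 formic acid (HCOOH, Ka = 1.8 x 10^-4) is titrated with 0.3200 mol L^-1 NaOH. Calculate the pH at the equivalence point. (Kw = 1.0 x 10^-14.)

n(HCOOH) = 0.2150 x 0.01997 = 0.004294 mol; V(NaOH) at equivalence = 0.004294/0.3200 = 0.01342 L.
At equivalence all the acid is converted to HCOO-; total volume = 0.01997 + 0.01342 = 0.03339 L, so [HCOO-] = 0.004294/0.03339 = 0.1286 M.
Kb = Kw/Ka = 1.0e-14 / 1.8 x 10^-4 = 5.56e-11.
[OH^-] = sqrt(Kb x [HCOO-]) = sqrt(5.56e-11 x 0.1286) = 2.67e-6 M.
pOH = 5.57, so pH = 14.00 - 5.57 = 8.43.

8.43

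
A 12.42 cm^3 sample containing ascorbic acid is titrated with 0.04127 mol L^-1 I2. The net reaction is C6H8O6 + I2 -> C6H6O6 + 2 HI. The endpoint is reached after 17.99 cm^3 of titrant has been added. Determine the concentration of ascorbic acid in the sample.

n(I2) = 0.04127 x 0.01799 = 0.0007424 mol.
From the balanced equation, 1 mol I2 reacts with 1 mol ascorbic acid, so n(ascorbic acid) = 0.0007424 x 1/1 = 0.0007424 mol.
[ascorbic acid] = 0.0007424 / 0.01242 L = 0.0598 M.

0.0598 M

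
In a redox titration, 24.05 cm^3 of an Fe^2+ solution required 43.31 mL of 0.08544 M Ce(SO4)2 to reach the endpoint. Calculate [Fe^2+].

0.154 M

n(Ce(SO4)2) = 0.08544 x 0.04331 = 0.003700 mol.
From the balanced equation, 1 mol Ce(SO4)2 reacts with 1 mol Fe^2+, so n(Fe^2+) = 0.003700 x 1/1 = 0.003700 mol.
[Fe^2+] = 0.003700 / 0.02405 L = 0.154 M.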